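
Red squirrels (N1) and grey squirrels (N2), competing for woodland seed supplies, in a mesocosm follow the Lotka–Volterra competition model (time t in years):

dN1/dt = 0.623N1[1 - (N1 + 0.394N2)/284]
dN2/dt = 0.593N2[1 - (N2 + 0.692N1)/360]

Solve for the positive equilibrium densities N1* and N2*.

Setting both brackets to zero gives the nullclines N1 + 0.394N2 = 284 and 0.692N1 + N2 = 360.
Substituting N2 = 360 - 0.692N1 into the first: N1(1 - 0.394·0.692) = 284 - 0.394·360.
So N1* = 142/0.727 = 195, and then N2* = 360 - 0.692·195 = 225.

N1* ≈ 195, N2* ≈ 225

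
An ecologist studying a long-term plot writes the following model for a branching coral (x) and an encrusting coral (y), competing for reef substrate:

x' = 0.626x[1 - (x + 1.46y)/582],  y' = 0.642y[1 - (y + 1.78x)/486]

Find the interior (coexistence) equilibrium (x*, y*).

x* ≈ 79.8, y* ≈ 344

Setting both brackets to zero gives the nullclines x + 1.46y = 582 and 1.78x + y = 486.
Substituting y = 486 - 1.78x into the first: x(1 - 1.46·1.78) = 582 - 1.46·486.
So x* = -128/-1.6 = 79.8, and then y* = 486 - 1.78·79.8 = 344.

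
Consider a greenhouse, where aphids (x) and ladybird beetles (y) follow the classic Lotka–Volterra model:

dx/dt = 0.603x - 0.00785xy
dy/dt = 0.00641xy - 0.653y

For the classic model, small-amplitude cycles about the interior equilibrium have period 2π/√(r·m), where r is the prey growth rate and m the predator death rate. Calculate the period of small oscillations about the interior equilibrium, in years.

Here r = 0.603 and m = 0.653, so r·m = 0.394.
ω = √0.394 = 0.628 per year, hence T = 2π/ω ≈ 10 years.

T ≈ 10 years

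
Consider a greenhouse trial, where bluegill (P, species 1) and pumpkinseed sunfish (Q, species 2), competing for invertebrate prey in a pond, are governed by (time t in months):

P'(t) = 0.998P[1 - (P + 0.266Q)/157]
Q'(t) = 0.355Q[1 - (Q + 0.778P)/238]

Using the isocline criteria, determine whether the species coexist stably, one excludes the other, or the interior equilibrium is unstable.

Compare the nullcline intercepts: K1/α12 = 157/0.266 = 590 > K2 = 238; K2/α21 = 238/0.778 = 306 > K1 = 157.
Since both inequalities hold, each species can invade when rare, so the interior equilibrium is stable.

stable coexistence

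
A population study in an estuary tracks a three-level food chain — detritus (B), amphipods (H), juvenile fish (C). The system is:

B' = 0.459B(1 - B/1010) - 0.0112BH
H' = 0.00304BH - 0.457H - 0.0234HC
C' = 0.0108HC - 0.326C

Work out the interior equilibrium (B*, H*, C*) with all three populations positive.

B* ≈ 266, H* ≈ 30.2, C* ≈ 15

From dC/dt = 0: 0.0108H* = 0.326, so H* = 30.2.
From dB/dt = 0: 0.459(1 - B*/1010) = 0.0112·30.2, giving B* = 1010·(1 - 0.737) = 266.
From dH/dt = 0: 0.00304·266 - 0.457 = 0.0234C*, so C* = 0.352/0.0234 = 15.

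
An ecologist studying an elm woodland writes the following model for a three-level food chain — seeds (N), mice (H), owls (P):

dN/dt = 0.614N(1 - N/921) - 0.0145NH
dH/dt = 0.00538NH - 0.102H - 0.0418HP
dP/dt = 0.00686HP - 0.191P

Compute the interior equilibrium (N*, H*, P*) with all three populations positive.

N* ≈ 315, H* ≈ 27.8, P* ≈ 38.2

From dP/dt = 0: 0.00686H* = 0.191, so H* = 27.8.
From dN/dt = 0: 0.614(1 - N*/921) = 0.0145·27.8, giving N* = 921·(1 - 0.658) = 315.
From dH/dt = 0: 0.00538·315 - 0.102 = 0.0418P*, so P* = 1.59/0.0418 = 38.2.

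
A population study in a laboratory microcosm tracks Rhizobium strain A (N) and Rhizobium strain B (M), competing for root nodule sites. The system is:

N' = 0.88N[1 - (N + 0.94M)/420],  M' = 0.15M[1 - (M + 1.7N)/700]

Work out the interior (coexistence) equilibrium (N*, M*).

N* ≈ 398, M* ≈ 23.4

Setting both brackets to zero gives the nullclines N + 0.94M = 420 and 1.7N + M = 700.
Substituting M = 700 - 1.7N into the first: N(1 - 0.94·1.7) = 420 - 0.94·700.
So N* = -238/-0.598 = 398, and then M* = 700 - 1.7·398 = 23.4.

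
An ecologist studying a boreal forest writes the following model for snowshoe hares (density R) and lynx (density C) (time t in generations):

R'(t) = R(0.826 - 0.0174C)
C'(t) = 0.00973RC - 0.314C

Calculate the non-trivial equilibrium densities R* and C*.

R* ≈ 32.3, C* ≈ 47.5

Set dC/dt = 0 with C > 0: 0.00973R - 0.314 = 0, so R* = 0.314/0.00973 = 32.3.
Set dR/dt = 0 with R > 0: 0.826 - 0.0174C = 0, so C* = 0.826/0.0174 = 47.5.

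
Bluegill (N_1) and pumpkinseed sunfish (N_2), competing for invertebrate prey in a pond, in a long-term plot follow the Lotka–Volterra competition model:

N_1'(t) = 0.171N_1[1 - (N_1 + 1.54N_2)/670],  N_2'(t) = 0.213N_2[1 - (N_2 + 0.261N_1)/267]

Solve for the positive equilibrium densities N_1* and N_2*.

Setting both brackets to zero gives the nullclines N_1 + 1.54N_2 = 670 and 0.261N_1 + N_2 = 267.
Substituting N_2 = 267 - 0.261N_1 into the first: N_1(1 - 1.54·0.261) = 670 - 1.54·267.
So N_1* = 259/0.598 = 433, and then N_2* = 267 - 0.261·433 = 154.

N_1* ≈ 433, N_2* ≈ 154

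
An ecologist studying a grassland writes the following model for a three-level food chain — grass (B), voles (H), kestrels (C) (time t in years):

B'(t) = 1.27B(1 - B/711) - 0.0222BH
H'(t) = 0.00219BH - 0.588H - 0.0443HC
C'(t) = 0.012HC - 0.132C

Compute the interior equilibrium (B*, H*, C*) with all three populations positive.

B* ≈ 574, H* ≈ 11, C* ≈ 15.1

From dC/dt = 0: 0.012H* = 0.132, so H* = 11.
From dB/dt = 0: 1.27(1 - B*/711) = 0.0222·11, giving B* = 711·(1 - 0.192) = 574.
From dH/dt = 0: 0.00219·574 - 0.588 = 0.0443C*, so C* = 0.67/0.0443 = 15.1.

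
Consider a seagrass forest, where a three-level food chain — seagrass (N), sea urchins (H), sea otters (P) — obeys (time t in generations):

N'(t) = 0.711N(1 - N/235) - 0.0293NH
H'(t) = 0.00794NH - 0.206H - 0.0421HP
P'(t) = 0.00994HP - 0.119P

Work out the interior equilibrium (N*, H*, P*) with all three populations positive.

N* ≈ 119, H* ≈ 12, P* ≈ 17.6

From dP/dt = 0: 0.00994H* = 0.119, so H* = 12.
From dN/dt = 0: 0.711(1 - N*/235) = 0.0293·12, giving N* = 235·(1 - 0.493) = 119.
From dH/dt = 0: 0.00794·119 - 0.206 = 0.0421P*, so P* = 0.739/0.0421 = 17.6.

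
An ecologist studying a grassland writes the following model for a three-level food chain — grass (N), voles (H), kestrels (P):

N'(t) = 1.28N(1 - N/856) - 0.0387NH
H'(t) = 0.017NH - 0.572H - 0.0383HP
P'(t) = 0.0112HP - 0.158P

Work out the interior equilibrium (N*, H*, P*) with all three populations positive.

From dP/dt = 0: 0.0112H* = 0.158, so H* = 14.1.
From dN/dt = 0: 1.28(1 - N*/856) = 0.0387·14.1, giving N* = 856·(1 - 0.427) = 491.
From dH/dt = 0: 0.017·491 - 0.572 = 0.0383P*, so P* = 7.77/0.0383 = 203.

N* ≈ 491, H* ≈ 14.1, P* ≈ 203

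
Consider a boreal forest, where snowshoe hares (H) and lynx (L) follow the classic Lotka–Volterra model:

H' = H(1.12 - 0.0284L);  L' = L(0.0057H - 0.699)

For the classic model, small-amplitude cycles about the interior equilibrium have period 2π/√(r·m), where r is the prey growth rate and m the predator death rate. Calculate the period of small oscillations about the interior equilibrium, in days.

Here r = 1.12 and m = 0.699, so r·m = 0.783.
ω = √0.783 = 0.885 per day, hence T = 2π/ω ≈ 7.1 days.

T ≈ 7.1 days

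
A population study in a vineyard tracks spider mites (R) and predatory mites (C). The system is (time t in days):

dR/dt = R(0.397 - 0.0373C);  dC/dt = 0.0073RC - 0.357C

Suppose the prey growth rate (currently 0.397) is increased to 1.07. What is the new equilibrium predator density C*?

C* ≈ 28.7

At the interior fixed point, setting dR/dt = 0 with R > 0 fixes C* = (prey growth rate)/(RC coefficient) — independent of the other coefficients.
With the change, C* = 1.07/0.0373 = 28.7; it rises from 10.6.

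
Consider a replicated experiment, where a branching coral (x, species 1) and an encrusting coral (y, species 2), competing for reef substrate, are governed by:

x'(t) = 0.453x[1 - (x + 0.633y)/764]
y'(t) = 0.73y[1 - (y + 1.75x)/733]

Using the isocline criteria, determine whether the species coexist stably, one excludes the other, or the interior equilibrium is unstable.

Compare the nullcline intercepts: K1/α12 = 764/0.633 = 1210 > K2 = 733; K2/α21 = 733/1.75 = 419 < K1 = 764.
Since the inequalities point opposite ways, species 1 can invade but species 2 cannot.

species 1 excludes species 2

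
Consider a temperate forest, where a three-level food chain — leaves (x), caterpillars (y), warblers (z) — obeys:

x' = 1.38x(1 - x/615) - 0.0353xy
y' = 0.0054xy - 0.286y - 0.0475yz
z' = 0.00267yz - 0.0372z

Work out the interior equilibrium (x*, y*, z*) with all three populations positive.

x* ≈ 396, y* ≈ 13.9, z* ≈ 39

From dz/dt = 0: 0.00267y* = 0.0372, so y* = 13.9.
From dx/dt = 0: 1.38(1 - x*/615) = 0.0353·13.9, giving x* = 615·(1 - 0.356) = 396.
From dy/dt = 0: 0.0054·396 - 0.286 = 0.0475z*, so z* = 1.85/0.0475 = 39.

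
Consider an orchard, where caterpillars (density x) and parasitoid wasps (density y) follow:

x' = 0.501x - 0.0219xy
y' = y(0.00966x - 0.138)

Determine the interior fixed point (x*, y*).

x* ≈ 14.3, y* ≈ 22.9

Set dy/dt = 0 with y > 0: 0.00966x - 0.138 = 0, so x* = 0.138/0.00966 = 14.3.
Set dx/dt = 0 with x > 0: 0.501 - 0.0219y = 0, so y* = 0.501/0.0219 = 22.9.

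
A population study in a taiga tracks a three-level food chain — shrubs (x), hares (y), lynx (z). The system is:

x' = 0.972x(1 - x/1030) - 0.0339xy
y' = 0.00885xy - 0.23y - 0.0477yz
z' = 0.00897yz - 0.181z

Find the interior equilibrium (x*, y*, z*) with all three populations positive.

x* ≈ 305, y* ≈ 20.2, z* ≈ 51.8

From dz/dt = 0: 0.00897y* = 0.181, so y* = 20.2.
From dx/dt = 0: 0.972(1 - x*/1030) = 0.0339·20.2, giving x* = 1030·(1 - 0.704) = 305.
From dy/dt = 0: 0.00885·305 - 0.23 = 0.0477z*, so z* = 2.47/0.0477 = 51.8.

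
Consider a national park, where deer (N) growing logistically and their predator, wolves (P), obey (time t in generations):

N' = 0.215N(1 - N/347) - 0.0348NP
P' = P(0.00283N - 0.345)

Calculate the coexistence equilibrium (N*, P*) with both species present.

N* ≈ 122, P* ≈ 4.01

From dP/dt = 0 with P > 0: 0.00283N* = 0.345, so N* = 122.
Substitute into dN/dt = 0: 0.215(1 - 122/347) = 0.0348P*.
The bracket is 0.649, giving P* = 0.139/0.0348 = 4.01.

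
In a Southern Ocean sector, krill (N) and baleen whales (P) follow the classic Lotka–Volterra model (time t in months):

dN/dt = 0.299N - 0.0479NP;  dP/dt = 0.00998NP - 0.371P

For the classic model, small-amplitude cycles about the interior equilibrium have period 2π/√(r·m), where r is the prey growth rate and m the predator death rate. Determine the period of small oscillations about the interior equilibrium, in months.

Here r = 0.299 and m = 0.371, so r·m = 0.111.
ω = √0.111 = 0.333 per month, hence T = 2π/ω ≈ 18.9 months.

T ≈ 18.9 months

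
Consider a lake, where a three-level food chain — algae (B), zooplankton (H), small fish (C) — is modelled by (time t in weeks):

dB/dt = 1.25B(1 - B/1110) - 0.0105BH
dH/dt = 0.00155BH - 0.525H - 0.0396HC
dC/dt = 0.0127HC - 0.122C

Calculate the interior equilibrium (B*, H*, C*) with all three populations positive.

B* ≈ 1020, H* ≈ 9.61, C* ≈ 26.7

From dC/dt = 0: 0.0127H* = 0.122, so H* = 9.61.
From dB/dt = 0: 1.25(1 - B*/1110) = 0.0105·9.61, giving B* = 1110·(1 - 0.0807) = 1020.
From dH/dt = 0: 0.00155·1020 - 0.525 = 0.0396C*, so C* = 1.06/0.0396 = 26.7.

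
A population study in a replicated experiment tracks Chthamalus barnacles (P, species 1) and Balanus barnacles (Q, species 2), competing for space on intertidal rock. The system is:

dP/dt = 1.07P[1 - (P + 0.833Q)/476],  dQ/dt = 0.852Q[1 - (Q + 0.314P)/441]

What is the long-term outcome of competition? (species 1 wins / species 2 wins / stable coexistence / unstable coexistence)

Compare the nullcline intercepts: K1/α12 = 476/0.833 = 571 > K2 = 441; K2/α21 = 441/0.314 = 1400 > K1 = 476.
Since both inequalities hold, each species can invade when rare, so the interior equilibrium is stable.

stable coexistence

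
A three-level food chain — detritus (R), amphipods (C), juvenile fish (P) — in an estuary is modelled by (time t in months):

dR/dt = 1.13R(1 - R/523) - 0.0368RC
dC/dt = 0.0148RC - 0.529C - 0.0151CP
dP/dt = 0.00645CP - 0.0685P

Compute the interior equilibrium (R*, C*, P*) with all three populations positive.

From dP/dt = 0: 0.00645C* = 0.0685, so C* = 10.6.
From dR/dt = 0: 1.13(1 - R*/523) = 0.0368·10.6, giving R* = 523·(1 - 0.346) = 342.
From dC/dt = 0: 0.0148·342 - 0.529 = 0.0151P*, so P* = 4.53/0.0151 = 300.

R* ≈ 342, C* ≈ 10.6, P* ≈ 300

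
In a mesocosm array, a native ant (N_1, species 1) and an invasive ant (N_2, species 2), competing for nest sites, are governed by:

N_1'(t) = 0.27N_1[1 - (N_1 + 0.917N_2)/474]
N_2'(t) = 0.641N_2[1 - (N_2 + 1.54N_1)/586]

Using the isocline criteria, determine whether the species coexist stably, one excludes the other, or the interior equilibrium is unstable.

unstable coexistence (outcome depends on initial conditions)

Compare the nullcline intercepts: K1/α12 = 474/0.917 = 517 < K2 = 586; K2/α21 = 586/1.54 = 381 < K1 = 474.
Since both are reversed, neither can invade when rare; the interior point is a saddle.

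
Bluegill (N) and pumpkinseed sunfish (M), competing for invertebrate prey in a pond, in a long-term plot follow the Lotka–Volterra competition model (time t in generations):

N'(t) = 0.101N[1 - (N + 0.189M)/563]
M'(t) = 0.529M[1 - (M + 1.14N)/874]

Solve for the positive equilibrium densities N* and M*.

N* ≈ 507, M* ≈ 296

Setting both brackets to zero gives the nullclines N + 0.189M = 563 and 1.14N + M = 874.
Substituting M = 874 - 1.14N into the first: N(1 - 0.189·1.14) = 563 - 0.189·874.
So N* = 398/0.785 = 507, and then M* = 874 - 1.14·507 = 296.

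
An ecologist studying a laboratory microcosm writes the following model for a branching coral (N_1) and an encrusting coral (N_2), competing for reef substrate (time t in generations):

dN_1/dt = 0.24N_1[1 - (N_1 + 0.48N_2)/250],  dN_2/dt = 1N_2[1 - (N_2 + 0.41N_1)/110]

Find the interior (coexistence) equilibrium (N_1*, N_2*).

Setting both brackets to zero gives the nullclines N_1 + 0.48N_2 = 250 and 0.41N_1 + N_2 = 110.
Substituting N_2 = 110 - 0.41N_1 into the first: N_1(1 - 0.48·0.41) = 250 - 0.48·110.
So N_1* = 197/0.803 = 246, and then N_2* = 110 - 0.41·246 = 9.34.

N_1* ≈ 246, N_2* ≈ 9.34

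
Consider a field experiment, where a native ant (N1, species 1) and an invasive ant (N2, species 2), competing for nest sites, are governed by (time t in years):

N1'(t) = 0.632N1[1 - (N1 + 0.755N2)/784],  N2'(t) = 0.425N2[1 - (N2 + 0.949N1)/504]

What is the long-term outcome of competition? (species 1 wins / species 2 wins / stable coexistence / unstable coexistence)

species 1 excludes species 2

Compare the nullcline intercepts: K1/α12 = 784/0.755 = 1040 > K2 = 504; K2/α21 = 504/0.949 = 531 < K1 = 784.
Since the inequalities point opposite ways, species 1 can invade but species 2 cannot.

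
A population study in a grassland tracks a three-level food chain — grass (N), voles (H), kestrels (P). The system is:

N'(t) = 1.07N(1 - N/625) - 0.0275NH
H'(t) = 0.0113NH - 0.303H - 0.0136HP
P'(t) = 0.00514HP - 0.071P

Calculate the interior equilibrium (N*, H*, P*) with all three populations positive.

From dP/dt = 0: 0.00514H* = 0.071, so H* = 13.8.
From dN/dt = 0: 1.07(1 - N*/625) = 0.0275·13.8, giving N* = 625·(1 - 0.355) = 403.
From dH/dt = 0: 0.0113·403 - 0.303 = 0.0136P*, so P* = 4.25/0.0136 = 313.

N* ≈ 403, H* ≈ 13.8, P* ≈ 313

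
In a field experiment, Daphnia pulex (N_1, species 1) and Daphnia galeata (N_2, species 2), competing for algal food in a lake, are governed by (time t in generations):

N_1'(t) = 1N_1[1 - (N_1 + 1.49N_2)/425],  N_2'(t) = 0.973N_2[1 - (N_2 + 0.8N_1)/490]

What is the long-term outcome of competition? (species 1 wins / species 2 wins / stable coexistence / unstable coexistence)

species 2 excludes species 1

Compare the nullcline intercepts: K1/α12 = 425/1.49 = 285 < K2 = 490; K2/α21 = 490/0.8 = 612 > K1 = 425.
Since the inequalities point opposite ways, species 2 can invade but species 1 cannot.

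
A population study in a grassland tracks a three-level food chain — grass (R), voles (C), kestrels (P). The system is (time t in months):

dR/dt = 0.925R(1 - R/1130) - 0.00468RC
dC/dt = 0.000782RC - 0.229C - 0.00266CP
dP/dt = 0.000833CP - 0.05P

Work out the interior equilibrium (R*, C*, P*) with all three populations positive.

From dP/dt = 0: 0.000833C* = 0.05, so C* = 60.
From dR/dt = 0: 0.925(1 - R*/1130) = 0.00468·60, giving R* = 1130·(1 - 0.304) = 787.
From dC/dt = 0: 0.000782·787 - 0.229 = 0.00266P*, so P* = 0.386/0.00266 = 145.

R* ≈ 787, C* ≈ 60, P* ≈ 145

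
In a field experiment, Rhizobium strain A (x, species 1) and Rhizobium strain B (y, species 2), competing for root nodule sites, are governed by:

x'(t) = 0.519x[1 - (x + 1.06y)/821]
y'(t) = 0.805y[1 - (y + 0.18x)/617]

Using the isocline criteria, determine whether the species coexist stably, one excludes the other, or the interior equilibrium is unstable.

stable coexistence

Compare the nullcline intercepts: K1/α12 = 821/1.06 = 775 > K2 = 617; K2/α21 = 617/0.18 = 3430 > K1 = 821.
Since both inequalities hold, each species can invade when rare, so the interior equilibrium is stable.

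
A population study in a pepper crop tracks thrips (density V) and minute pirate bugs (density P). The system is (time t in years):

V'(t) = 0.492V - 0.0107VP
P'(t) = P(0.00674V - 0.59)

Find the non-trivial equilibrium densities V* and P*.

V* ≈ 87.5, P* ≈ 46

Set dP/dt = 0 with P > 0: 0.00674V - 0.59 = 0, so V* = 0.59/0.00674 = 87.5.
Set dV/dt = 0 with V > 0: 0.492 - 0.0107P = 0, so P* = 0.492/0.0107 = 46.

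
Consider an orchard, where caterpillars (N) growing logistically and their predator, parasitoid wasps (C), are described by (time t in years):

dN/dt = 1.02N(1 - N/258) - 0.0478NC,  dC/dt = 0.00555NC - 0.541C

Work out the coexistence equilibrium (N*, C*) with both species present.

N* ≈ 97.5, C* ≈ 13.3

From dC/dt = 0 with C > 0: 0.00555N* = 0.541, so N* = 97.5.
Substitute into dN/dt = 0: 1.02(1 - 97.5/258) = 0.0478C*.
The bracket is 0.622, giving C* = 0.635/0.0478 = 13.3.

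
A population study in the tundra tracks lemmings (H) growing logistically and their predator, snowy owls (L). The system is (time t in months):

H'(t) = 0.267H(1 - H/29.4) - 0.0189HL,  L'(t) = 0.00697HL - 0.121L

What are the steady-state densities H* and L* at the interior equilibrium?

H* ≈ 17.4, L* ≈ 5.79

From dL/dt = 0 with L > 0: 0.00697H* = 0.121, so H* = 17.4.
Substitute into dH/dt = 0: 0.267(1 - 17.4/29.4) = 0.0189L*.
The bracket is 0.41, giving L* = 0.109/0.0189 = 5.79.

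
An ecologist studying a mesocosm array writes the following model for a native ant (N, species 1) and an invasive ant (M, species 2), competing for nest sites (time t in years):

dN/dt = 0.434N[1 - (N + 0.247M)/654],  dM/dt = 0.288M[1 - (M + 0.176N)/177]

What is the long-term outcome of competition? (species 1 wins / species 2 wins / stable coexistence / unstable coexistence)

Compare the nullcline intercepts: K1/α12 = 654/0.247 = 2650 > K2 = 177; K2/α21 = 177/0.176 = 1010 > K1 = 654.
Since both inequalities hold, each species can invade when rare, so the interior equilibrium is stable.

stable coexistence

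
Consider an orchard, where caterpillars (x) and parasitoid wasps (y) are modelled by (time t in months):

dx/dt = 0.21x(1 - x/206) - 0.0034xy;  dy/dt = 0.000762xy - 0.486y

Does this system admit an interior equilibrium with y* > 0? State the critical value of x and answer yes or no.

The predator equation gives dy/dt > 0 only when x > 0.486/0.000762 = 638.
Without the predator, x → K = 206. Since 206 < 638, the predator cannot invade.

Threshold x = 638; K < 638, so no, the predator goes extinct.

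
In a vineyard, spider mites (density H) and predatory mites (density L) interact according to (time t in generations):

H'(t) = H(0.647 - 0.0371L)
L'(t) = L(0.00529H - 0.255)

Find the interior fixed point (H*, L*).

H* ≈ 48.2, L* ≈ 17.4

Set dL/dt = 0 with L > 0: 0.00529H - 0.255 = 0, so H* = 0.255/0.00529 = 48.2.
Set dH/dt = 0 with H > 0: 0.647 - 0.0371L = 0, so L* = 0.647/0.0371 = 17.4.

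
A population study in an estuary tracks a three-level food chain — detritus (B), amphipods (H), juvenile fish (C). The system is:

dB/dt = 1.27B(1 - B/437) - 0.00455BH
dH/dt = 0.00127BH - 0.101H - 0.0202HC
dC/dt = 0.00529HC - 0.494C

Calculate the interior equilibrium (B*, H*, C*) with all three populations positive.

From dC/dt = 0: 0.00529H* = 0.494, so H* = 93.4.
From dB/dt = 0: 1.27(1 - B*/437) = 0.00455·93.4, giving B* = 437·(1 - 0.335) = 291.
From dH/dt = 0: 0.00127·291 - 0.101 = 0.0202C*, so C* = 0.268/0.0202 = 13.3.

B* ≈ 291, H* ≈ 93.4, C* ≈ 13.3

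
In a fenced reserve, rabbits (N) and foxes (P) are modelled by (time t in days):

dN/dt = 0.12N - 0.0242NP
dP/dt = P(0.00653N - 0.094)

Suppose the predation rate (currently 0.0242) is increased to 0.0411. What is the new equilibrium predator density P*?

P* ≈ 2.92

At the interior fixed point, setting dN/dt = 0 with N > 0 fixes P* = (prey growth rate)/(NP coefficient) — independent of the other coefficients.
With the change, P* = 0.12/0.0411 = 2.92; it falls from 4.96.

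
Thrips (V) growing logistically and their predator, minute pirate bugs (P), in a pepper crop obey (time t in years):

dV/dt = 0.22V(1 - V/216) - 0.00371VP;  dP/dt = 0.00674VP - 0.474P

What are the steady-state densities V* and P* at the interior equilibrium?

From dP/dt = 0 with P > 0: 0.00674V* = 0.474, so V* = 70.3.
Substitute into dV/dt = 0: 0.22(1 - 70.3/216) = 0.00371P*.
The bracket is 0.674, giving P* = 0.148/0.00371 = 40.

V* ≈ 70.3, P* ≈ 40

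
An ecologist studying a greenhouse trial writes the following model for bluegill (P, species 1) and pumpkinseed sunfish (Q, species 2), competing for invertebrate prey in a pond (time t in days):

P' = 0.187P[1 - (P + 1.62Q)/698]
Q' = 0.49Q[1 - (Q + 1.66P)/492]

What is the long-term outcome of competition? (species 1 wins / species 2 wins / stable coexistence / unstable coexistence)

unstable coexistence (outcome depends on initial conditions)

Compare the nullcline intercepts: K1/α12 = 698/1.62 = 431 < K2 = 492; K2/α21 = 492/1.66 = 296 < K1 = 698.
Since both are reversed, neither can invade when rare; the interior point is a saddle.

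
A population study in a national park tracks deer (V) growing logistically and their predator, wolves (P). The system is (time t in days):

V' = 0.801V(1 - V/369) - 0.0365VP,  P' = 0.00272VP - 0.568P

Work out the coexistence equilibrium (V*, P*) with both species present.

From dP/dt = 0 with P > 0: 0.00272V* = 0.568, so V* = 209.
Substitute into dV/dt = 0: 0.801(1 - 209/369) = 0.0365P*.
The bracket is 0.434, giving P* = 0.348/0.0365 = 9.53.

V* ≈ 209, P* ≈ 9.53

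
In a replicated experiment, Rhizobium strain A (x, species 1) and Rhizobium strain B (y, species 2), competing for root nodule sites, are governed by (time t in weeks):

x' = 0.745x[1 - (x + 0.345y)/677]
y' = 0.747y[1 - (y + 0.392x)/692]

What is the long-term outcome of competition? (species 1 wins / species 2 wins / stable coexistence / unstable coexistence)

stable coexistence

Compare the nullcline intercepts: K1/α12 = 677/0.345 = 1960 > K2 = 692; K2/α21 = 692/0.392 = 1770 > K1 = 677.
Since both inequalities hold, each species can invade when rare, so the interior equilibrium is stable.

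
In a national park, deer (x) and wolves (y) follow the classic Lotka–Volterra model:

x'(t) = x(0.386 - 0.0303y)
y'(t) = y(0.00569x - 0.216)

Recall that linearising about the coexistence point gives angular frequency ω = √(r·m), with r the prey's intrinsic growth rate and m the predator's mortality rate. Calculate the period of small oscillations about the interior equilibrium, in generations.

Here r = 0.386 and m = 0.216, so r·m = 0.0834.
ω = √0.0834 = 0.289 per generation, hence T = 2π/ω ≈ 21.8 generations.

T ≈ 21.8 generations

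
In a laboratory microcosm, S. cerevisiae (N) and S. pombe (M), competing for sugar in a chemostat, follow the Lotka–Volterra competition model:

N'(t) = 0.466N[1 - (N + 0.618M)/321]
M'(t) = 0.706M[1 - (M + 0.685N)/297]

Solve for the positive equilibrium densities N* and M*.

N* ≈ 238, M* ≈ 134

Setting both brackets to zero gives the nullclines N + 0.618M = 321 and 0.685N + M = 297.
Substituting M = 297 - 0.685N into the first: N(1 - 0.618·0.685) = 321 - 0.618·297.
So N* = 137/0.577 = 238, and then M* = 297 - 0.685·238 = 134.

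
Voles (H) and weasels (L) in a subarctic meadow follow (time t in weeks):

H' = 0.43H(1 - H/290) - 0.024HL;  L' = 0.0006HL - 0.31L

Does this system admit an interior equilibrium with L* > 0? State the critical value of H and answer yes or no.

Threshold H = 517; K < 517, so no, the predator goes extinct.

The predator equation gives dL/dt > 0 only when H > 0.31/0.0006 = 517.
Without the predator, H → K = 290. Since 290 < 517, the predator cannot invade.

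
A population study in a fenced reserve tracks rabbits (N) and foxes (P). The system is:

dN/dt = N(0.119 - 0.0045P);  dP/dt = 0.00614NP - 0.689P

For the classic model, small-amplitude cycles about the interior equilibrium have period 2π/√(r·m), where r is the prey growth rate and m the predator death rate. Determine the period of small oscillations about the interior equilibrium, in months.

Here r = 0.119 and m = 0.689, so r·m = 0.082.
ω = √0.082 = 0.286 per month, hence T = 2π/ω ≈ 21.9 months.

T ≈ 21.9 months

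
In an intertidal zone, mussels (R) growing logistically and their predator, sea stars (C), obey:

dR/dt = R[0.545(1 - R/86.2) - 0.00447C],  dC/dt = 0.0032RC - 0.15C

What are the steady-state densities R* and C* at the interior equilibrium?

R* ≈ 46.9, C* ≈ 55.6

From dC/dt = 0 with C > 0: 0.0032R* = 0.15, so R* = 46.9.
Substitute into dR/dt = 0: 0.545(1 - 46.9/86.2) = 0.00447C*.
The bracket is 0.456, giving C* = 0.249/0.00447 = 55.6.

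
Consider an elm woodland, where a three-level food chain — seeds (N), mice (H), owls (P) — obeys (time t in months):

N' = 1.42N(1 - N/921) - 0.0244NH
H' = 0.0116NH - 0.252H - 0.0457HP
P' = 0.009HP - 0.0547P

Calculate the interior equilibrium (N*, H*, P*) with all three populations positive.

N* ≈ 825, H* ≈ 6.08, P* ≈ 204

From dP/dt = 0: 0.009H* = 0.0547, so H* = 6.08.
From dN/dt = 0: 1.42(1 - N*/921) = 0.0244·6.08, giving N* = 921·(1 - 0.104) = 825.
From dH/dt = 0: 0.0116·825 - 0.252 = 0.0457P*, so P* = 9.32/0.0457 = 204.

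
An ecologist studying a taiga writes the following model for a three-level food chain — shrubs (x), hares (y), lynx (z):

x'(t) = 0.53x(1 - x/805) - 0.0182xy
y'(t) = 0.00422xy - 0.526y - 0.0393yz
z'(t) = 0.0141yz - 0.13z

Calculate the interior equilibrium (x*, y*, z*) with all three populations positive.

x* ≈ 550, y* ≈ 9.22, z* ≈ 45.7

From dz/dt = 0: 0.0141y* = 0.13, so y* = 9.22.
From dx/dt = 0: 0.53(1 - x*/805) = 0.0182·9.22, giving x* = 805·(1 - 0.317) = 550.
From dy/dt = 0: 0.00422·550 - 0.526 = 0.0393z*, so z* = 1.8/0.0393 = 45.7.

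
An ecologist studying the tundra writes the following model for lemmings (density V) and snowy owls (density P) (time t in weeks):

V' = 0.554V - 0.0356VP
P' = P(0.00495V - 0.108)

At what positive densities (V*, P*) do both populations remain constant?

Set dP/dt = 0 with P > 0: 0.00495V - 0.108 = 0, so V* = 0.108/0.00495 = 21.8.
Set dV/dt = 0 with V > 0: 0.554 - 0.0356P = 0, so P* = 0.554/0.0356 = 15.6.

V* ≈ 21.8, P* ≈ 15.6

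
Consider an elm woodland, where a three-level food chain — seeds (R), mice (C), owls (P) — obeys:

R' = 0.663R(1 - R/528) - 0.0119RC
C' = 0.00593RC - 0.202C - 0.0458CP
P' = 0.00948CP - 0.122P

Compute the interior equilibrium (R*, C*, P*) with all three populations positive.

R* ≈ 406, C* ≈ 12.9, P* ≈ 48.2

From dP/dt = 0: 0.00948C* = 0.122, so C* = 12.9.
From dR/dt = 0: 0.663(1 - R*/528) = 0.0119·12.9, giving R* = 528·(1 - 0.231) = 406.
From dC/dt = 0: 0.00593·406 - 0.202 = 0.0458P*, so P* = 2.21/0.0458 = 48.2.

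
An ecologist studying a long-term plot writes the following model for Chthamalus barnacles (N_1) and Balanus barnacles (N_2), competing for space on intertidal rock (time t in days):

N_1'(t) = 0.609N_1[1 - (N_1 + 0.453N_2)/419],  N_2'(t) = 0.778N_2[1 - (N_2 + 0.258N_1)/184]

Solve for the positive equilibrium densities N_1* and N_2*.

N_1* ≈ 380, N_2* ≈ 85.9

Setting both brackets to zero gives the nullclines N_1 + 0.453N_2 = 419 and 0.258N_1 + N_2 = 184.
Substituting N_2 = 184 - 0.258N_1 into the first: N_1(1 - 0.453·0.258) = 419 - 0.453·184.
So N_1* = 336/0.883 = 380, and then N_2* = 184 - 0.258·380 = 85.9.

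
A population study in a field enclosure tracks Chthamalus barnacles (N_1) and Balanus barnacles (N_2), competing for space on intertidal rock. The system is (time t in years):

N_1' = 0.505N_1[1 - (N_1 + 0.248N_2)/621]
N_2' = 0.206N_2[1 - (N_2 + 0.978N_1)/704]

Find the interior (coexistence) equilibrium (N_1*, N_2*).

Setting both brackets to zero gives the nullclines N_1 + 0.248N_2 = 621 and 0.978N_1 + N_2 = 704.
Substituting N_2 = 704 - 0.978N_1 into the first: N_1(1 - 0.248·0.978) = 621 - 0.248·704.
So N_1* = 446/0.757 = 589, and then N_2* = 704 - 0.978·589 = 128.

N_1* ≈ 589, N_2* ≈ 128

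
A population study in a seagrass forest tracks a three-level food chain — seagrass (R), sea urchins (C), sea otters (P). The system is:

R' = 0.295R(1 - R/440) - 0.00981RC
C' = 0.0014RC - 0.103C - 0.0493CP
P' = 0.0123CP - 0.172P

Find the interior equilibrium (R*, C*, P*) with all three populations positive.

From dP/dt = 0: 0.0123C* = 0.172, so C* = 14.
From dR/dt = 0: 0.295(1 - R*/440) = 0.00981·14, giving R* = 440·(1 - 0.465) = 235.
From dC/dt = 0: 0.0014·235 - 0.103 = 0.0493P*, so P* = 0.227/0.0493 = 4.6.

R* ≈ 235, C* ≈ 14, P* ≈ 4.6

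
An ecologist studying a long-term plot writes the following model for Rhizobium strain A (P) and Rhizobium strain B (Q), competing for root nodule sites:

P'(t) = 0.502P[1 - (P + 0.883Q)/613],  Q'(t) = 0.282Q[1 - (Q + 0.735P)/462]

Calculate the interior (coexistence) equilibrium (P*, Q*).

Setting both brackets to zero gives the nullclines P + 0.883Q = 613 and 0.735P + Q = 462.
Substituting Q = 462 - 0.735P into the first: P(1 - 0.883·0.735) = 613 - 0.883·462.
So P* = 205/0.351 = 584, and then Q* = 462 - 0.735·584 = 32.6.

P* ≈ 584, Q* ≈ 32.6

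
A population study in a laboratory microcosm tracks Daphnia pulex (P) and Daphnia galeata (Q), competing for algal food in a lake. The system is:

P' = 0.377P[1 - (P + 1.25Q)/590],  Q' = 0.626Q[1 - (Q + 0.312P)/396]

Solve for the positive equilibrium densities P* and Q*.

Setting both brackets to zero gives the nullclines P + 1.25Q = 590 and 0.312P + Q = 396.
Substituting Q = 396 - 0.312P into the first: P(1 - 1.25·0.312) = 590 - 1.25·396.
So P* = 95/0.61 = 156, and then Q* = 396 - 0.312·156 = 347.

P* ≈ 156, Q* ≈ 347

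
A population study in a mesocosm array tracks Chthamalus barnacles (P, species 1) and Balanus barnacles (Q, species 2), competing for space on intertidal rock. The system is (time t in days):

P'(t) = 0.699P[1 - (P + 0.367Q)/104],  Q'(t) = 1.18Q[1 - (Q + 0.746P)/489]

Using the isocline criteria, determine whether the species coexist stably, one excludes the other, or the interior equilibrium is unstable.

Compare the nullcline intercepts: K1/α12 = 104/0.367 = 283 < K2 = 489; K2/α21 = 489/0.746 = 655 > K1 = 104.
Since the inequalities point opposite ways, species 2 can invade but species 1 cannot.

species 2 excludes species 1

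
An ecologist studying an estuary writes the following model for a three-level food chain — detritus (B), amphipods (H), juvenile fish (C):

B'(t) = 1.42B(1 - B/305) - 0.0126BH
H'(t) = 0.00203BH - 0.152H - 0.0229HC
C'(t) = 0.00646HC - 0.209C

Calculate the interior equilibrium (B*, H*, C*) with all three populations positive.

From dC/dt = 0: 0.00646H* = 0.209, so H* = 32.4.
From dB/dt = 0: 1.42(1 - B*/305) = 0.0126·32.4, giving B* = 305·(1 - 0.287) = 217.
From dH/dt = 0: 0.00203·217 - 0.152 = 0.0229C*, so C* = 0.289/0.0229 = 12.6.

B* ≈ 217, H* ≈ 32.4, C* ≈ 12.6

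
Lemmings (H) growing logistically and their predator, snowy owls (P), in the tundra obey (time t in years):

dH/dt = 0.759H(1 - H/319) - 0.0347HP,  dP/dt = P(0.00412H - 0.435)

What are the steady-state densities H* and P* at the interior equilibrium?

From dP/dt = 0 with P > 0: 0.00412H* = 0.435, so H* = 106.
Substitute into dH/dt = 0: 0.759(1 - 106/319) = 0.0347P*.
The bracket is 0.669, giving P* = 0.508/0.0347 = 14.6.

H* ≈ 106, P* ≈ 14.6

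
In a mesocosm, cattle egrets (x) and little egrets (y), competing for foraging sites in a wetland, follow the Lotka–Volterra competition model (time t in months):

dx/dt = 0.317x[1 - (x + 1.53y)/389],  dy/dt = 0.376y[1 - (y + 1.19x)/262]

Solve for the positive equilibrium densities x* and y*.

x* ≈ 14.5, y* ≈ 245

Setting both brackets to zero gives the nullclines x + 1.53y = 389 and 1.19x + y = 262.
Substituting y = 262 - 1.19x into the first: x(1 - 1.53·1.19) = 389 - 1.53·262.
So x* = -11.9/-0.821 = 14.5, and then y* = 262 - 1.19·14.5 = 245.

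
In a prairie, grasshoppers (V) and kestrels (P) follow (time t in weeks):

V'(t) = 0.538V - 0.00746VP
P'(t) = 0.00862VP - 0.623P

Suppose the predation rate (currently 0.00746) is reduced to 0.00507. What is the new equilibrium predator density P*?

At the interior fixed point, setting dV/dt = 0 with V > 0 fixes P* = (prey growth rate)/(VP coefficient) — independent of the other coefficients.
With the change, P* = 0.538/0.00507 = 106; it rises from 72.1.

P* ≈ 106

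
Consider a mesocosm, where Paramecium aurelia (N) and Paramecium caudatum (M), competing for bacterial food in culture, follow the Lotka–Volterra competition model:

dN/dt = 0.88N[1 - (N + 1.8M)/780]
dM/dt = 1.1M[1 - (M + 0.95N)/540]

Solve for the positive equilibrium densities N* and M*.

N* ≈ 270, M* ≈ 283

Setting both brackets to zero gives the nullclines N + 1.8M = 780 and 0.95N + M = 540.
Substituting M = 540 - 0.95N into the first: N(1 - 1.8·0.95) = 780 - 1.8·540.
So N* = -192/-0.71 = 270, and then M* = 540 - 0.95·270 = 283.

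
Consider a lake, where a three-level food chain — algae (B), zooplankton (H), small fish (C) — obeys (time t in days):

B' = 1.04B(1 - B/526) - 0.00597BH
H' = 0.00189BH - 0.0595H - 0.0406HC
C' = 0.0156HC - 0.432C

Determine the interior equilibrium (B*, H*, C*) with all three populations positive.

From dC/dt = 0: 0.0156H* = 0.432, so H* = 27.7.
From dB/dt = 0: 1.04(1 - B*/526) = 0.00597·27.7, giving B* = 526·(1 - 0.159) = 442.
From dH/dt = 0: 0.00189·442 - 0.0595 = 0.0406C*, so C* = 0.777/0.0406 = 19.1.

B* ≈ 442, H* ≈ 27.7, C* ≈ 19.1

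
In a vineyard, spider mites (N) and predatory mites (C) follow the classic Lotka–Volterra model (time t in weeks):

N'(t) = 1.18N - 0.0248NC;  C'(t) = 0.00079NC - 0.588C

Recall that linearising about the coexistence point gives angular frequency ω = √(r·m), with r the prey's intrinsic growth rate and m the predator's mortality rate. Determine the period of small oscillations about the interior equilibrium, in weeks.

T ≈ 7.54 weeks

Here r = 1.18 and m = 0.588, so r·m = 0.694.
ω = √0.694 = 0.833 per week, hence T = 2π/ω ≈ 7.54 weeks.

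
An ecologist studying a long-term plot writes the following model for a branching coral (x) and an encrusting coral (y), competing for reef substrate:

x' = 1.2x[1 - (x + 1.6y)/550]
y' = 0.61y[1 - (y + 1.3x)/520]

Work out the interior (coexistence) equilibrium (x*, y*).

x* ≈ 261, y* ≈ 181

Setting both brackets to zero gives the nullclines x + 1.6y = 550 and 1.3x + y = 520.
Substituting y = 520 - 1.3x into the first: x(1 - 1.6·1.3) = 550 - 1.6·520.
So x* = -282/-1.08 = 261, and then y* = 520 - 1.3·261 = 181.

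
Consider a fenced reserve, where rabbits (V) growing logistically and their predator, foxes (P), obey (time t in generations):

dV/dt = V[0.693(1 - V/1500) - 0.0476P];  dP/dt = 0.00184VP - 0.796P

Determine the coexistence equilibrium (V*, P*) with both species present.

V* ≈ 433, P* ≈ 10.4

From dP/dt = 0 with P > 0: 0.00184V* = 0.796, so V* = 433.
Substitute into dV/dt = 0: 0.693(1 - 433/1500) = 0.0476P*.
The bracket is 0.712, giving P* = 0.493/0.0476 = 10.4.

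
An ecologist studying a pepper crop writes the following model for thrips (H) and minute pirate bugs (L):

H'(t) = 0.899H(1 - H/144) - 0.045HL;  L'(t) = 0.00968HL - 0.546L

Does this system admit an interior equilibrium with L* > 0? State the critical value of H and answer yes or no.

The predator equation gives dL/dt > 0 only when H > 0.546/0.00968 = 56.4.
Without the predator, H → K = 144. Since 144 > 56.4, the predator can invade and persist.

Threshold H = 56.4; K > 56.4, so yes, the predator persists.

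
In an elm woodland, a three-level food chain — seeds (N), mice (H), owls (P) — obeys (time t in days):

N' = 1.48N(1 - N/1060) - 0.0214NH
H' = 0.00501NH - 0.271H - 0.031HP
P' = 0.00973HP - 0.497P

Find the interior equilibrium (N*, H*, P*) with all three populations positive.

From dP/dt = 0: 0.00973H* = 0.497, so H* = 51.1.
From dN/dt = 0: 1.48(1 - N*/1060) = 0.0214·51.1, giving N* = 1060·(1 - 0.739) = 277.
From dH/dt = 0: 0.00501·277 - 0.271 = 0.031P*, so P* = 1.12/0.031 = 36.

N* ≈ 277, H* ≈ 51.1, P* ≈ 36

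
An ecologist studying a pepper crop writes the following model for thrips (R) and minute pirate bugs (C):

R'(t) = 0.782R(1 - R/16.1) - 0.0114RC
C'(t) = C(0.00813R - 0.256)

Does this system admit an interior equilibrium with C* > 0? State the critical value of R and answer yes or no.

The predator equation gives dC/dt > 0 only when R > 0.256/0.00813 = 31.5.
Without the predator, R → K = 16.1. Since 16.1 < 31.5, the predator cannot invade.

Threshold R = 31.5; K < 31.5, so no, the predator goes extinct.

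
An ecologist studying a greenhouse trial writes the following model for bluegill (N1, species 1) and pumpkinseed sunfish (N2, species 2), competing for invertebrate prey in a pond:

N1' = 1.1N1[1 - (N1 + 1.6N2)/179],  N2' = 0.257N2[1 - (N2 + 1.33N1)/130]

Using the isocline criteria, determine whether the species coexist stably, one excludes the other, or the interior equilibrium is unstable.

unstable coexistence (outcome depends on initial conditions)

Compare the nullcline intercepts: K1/α12 = 179/1.6 = 112 < K2 = 130; K2/α21 = 130/1.33 = 97.7 < K1 = 179.
Since both are reversed, neither can invade when rare; the interior point is a saddle.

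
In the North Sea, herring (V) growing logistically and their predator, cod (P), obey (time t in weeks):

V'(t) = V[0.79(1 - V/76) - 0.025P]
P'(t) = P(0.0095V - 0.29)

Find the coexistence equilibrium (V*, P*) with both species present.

From dP/dt = 0 with P > 0: 0.0095V* = 0.29, so V* = 30.5.
Substitute into dV/dt = 0: 0.79(1 - 30.5/76) = 0.025P*.
The bracket is 0.598, giving P* = 0.473/0.025 = 18.9.

V* ≈ 30.5, P* ≈ 18.9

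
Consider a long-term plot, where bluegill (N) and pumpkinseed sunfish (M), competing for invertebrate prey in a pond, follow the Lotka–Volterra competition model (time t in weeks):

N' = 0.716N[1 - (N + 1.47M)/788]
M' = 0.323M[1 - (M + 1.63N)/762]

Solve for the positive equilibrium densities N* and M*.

Setting both brackets to zero gives the nullclines N + 1.47M = 788 and 1.63N + M = 762.
Substituting M = 762 - 1.63N into the first: N(1 - 1.47·1.63) = 788 - 1.47·762.
So N* = -332/-1.4 = 238, and then M* = 762 - 1.63·238 = 374.

N* ≈ 238, M* ≈ 374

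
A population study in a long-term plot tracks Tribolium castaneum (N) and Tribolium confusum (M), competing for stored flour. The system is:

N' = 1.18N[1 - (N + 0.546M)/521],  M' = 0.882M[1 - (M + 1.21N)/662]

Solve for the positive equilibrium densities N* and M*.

N* ≈ 470, M* ≈ 93.1

Setting both brackets to zero gives the nullclines N + 0.546M = 521 and 1.21N + M = 662.
Substituting M = 662 - 1.21N into the first: N(1 - 0.546·1.21) = 521 - 0.546·662.
So N* = 160/0.339 = 470, and then M* = 662 - 1.21·470 = 93.1.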